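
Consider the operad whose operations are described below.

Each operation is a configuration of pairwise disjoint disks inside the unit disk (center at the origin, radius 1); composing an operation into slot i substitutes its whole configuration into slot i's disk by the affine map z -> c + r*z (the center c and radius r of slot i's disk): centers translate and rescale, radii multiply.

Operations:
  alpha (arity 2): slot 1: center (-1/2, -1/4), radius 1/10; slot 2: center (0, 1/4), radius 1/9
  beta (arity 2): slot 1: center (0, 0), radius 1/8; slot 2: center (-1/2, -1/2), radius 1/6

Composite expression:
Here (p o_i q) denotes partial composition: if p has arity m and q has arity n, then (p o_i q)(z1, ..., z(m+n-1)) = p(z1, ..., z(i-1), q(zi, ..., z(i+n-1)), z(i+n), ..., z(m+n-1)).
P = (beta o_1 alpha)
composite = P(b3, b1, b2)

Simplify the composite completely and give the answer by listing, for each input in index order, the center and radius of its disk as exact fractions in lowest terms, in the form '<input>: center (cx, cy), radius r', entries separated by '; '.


b1: center (0, 1/32), radius 1/72; b2: center (-1/2, -1/2), radius 1/6; b3: center (-1/16, -1/32), radius 1/80

Affine substitution under beta: radii multiply and b-centers shift.
input b3: composing its 2 substitution steps yields center (-1/16, -1/32), radius 1/80
input b1: composing its 2 substitution steps yields center (0, 1/32), radius 1/72
input b2: composing its 1 substitution step yields center (-1/2, -1/2), radius 1/6


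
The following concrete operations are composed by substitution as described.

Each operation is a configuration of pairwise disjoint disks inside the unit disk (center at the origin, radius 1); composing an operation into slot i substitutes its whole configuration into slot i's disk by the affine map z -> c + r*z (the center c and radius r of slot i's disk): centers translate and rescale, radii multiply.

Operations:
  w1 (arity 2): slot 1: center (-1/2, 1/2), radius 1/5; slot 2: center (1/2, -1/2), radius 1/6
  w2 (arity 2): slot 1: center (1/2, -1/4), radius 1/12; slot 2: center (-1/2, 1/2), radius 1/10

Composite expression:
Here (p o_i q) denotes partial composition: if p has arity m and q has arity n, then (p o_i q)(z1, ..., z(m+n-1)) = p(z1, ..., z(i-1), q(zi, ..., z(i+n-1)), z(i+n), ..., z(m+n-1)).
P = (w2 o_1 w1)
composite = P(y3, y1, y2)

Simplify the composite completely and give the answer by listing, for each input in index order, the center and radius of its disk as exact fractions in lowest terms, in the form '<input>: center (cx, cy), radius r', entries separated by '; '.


y1: center (13/24, -7/24), radius 1/72; y2: center (-1/2, 1/2), radius 1/10; y3: center (11/24, -5/24), radius 1/60

Only the slot chain above each y matters under w2; compose those maps.
input y3: applying the 2 nested substitutions gives center (11/24, -5/24), radius 1/60
input y1: applying the 2 nested substitutions gives center (13/24, -7/24), radius 1/72
input y2: applying the 1 nested substitution gives center (-1/2, 1/2), radius 1/10


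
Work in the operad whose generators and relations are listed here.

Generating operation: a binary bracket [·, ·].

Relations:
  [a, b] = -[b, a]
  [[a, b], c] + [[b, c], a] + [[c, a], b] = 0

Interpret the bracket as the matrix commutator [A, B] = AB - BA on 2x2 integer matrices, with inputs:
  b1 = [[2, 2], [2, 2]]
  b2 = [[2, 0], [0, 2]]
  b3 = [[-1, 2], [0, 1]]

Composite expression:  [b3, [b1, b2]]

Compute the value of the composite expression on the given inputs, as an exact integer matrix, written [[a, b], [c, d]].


[[0, 0], [0, 0]]

[b1, b2] = [[0, 0], [0, 0]]
[b3, [b1, b2]] = [[0, 0], [0, 0]]


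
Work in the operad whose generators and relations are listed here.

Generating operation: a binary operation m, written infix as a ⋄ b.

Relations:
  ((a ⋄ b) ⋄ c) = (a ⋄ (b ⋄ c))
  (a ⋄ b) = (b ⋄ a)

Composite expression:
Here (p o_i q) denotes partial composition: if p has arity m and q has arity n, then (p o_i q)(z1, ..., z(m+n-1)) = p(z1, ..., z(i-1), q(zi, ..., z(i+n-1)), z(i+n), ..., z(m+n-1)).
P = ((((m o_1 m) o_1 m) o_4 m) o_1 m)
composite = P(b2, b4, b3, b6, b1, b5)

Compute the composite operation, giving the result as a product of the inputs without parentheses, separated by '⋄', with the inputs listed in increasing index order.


b1 ⋄ b2 ⋄ b3 ⋄ b4 ⋄ b5 ⋄ b6

Any arrangement under m is one operation, so sort the b-inputs.
(b2 ⋄ b4) collapses to b2 ⋄ b4
((b2 ⋄ b4) ⋄ b3) collapses to b2 ⋄ b4 ⋄ b3
(((b2 ⋄ b4) ⋄ b3) ⋄ b6) collapses to b2 ⋄ b4 ⋄ b3 ⋄ b6
(b1 ⋄ b5) collapses to b1 ⋄ b5
((((b2 ⋄ b4) ⋄ b3) ⋄ b6) ⋄ (b1 ⋄ b5)) collapses to b2 ⋄ b4 ⋄ b3 ⋄ b6 ⋄ b1 ⋄ b5
the factors in increasing index order: b1 ⋄ b2 ⋄ b3 ⋄ b4 ⋄ b5 ⋄ b6


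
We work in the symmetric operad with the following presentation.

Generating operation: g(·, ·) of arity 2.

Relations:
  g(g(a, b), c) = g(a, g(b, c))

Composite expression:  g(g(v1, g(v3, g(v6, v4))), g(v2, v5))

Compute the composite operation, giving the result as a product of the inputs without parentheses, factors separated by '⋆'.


v1 ⋆ v3 ⋆ v6 ⋆ v4 ⋆ v2 ⋆ v5

All parenthesizations of g agree; list the v-inputs left to right.
g(v6, v4) reduces to v6 ⋆ v4
g(v3, g(v6, v4)) reduces to v3 ⋆ v6 ⋆ v4
g(v1, g(v3, g(v6, v4))) reduces to v1 ⋆ v3 ⋆ v6 ⋆ v4
g(v2, v5) reduces to v2 ⋆ v5
g(g(v1, g(v3, g(v6, v4))), g(v2, v5)) reduces to v1 ⋆ v3 ⋆ v6 ⋆ v4 ⋆ v2 ⋆ v5


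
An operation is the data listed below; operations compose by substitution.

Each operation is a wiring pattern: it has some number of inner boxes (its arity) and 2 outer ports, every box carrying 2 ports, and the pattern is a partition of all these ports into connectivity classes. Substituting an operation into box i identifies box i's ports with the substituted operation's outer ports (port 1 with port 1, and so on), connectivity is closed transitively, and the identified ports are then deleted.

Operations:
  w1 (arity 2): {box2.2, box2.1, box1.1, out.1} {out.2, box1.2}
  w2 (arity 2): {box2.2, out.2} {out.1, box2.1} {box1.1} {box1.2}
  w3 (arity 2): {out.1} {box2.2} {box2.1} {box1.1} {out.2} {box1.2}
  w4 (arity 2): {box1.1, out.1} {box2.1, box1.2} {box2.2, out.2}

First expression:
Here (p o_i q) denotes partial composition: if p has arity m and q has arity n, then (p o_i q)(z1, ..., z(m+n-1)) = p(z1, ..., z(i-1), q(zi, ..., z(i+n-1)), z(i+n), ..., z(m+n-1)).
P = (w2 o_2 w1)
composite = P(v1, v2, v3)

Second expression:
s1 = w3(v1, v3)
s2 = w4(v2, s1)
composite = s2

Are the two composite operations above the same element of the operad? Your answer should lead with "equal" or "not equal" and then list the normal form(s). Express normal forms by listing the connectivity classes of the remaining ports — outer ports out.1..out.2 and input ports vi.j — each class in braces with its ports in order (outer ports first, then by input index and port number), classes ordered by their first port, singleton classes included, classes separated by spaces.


The first expression, normalized: {out.1, v2.1, v3.1, v3.2} {out.2, v2.2} {v1.1} {v1.2}
The second expression, normalized: {out.1, v2.1} {out.2} {v1.1} {v1.2} {v2.2} {v3.1} {v3.2}
They disagree, so not equal.

not equal: they reduce to {out.1, v2.1, v3.1, v3.2} {out.2, v2.2} {v1.1} {v1.2} and {out.1, v2.1} {out.2} {v1.1} {v1.2} {v2.2} {v3.1} {v3.2}


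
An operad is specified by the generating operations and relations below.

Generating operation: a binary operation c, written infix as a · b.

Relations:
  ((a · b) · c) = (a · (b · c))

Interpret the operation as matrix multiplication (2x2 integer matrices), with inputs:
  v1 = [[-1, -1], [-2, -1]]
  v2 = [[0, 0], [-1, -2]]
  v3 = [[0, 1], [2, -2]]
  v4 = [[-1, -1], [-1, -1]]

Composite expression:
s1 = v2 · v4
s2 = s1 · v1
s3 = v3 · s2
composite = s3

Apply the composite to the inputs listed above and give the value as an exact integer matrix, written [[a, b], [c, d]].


(v2 · v4) = [[0, 0], [3, 3]]
((v2 · v4) · v1) = [[0, 0], [-9, -6]]
(v3 · ((v2 · v4) · v1)) = [[-9, -6], [18, 12]]

[[-9, -6], [18, 12]]


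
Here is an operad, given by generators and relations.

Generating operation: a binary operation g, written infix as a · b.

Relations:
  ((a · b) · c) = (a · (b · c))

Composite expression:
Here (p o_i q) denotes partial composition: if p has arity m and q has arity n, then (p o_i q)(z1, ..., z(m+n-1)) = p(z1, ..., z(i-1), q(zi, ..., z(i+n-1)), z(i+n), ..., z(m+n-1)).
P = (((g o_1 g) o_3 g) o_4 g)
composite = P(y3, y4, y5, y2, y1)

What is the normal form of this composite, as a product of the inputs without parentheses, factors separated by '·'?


y3 · y4 · y5 · y2 · y1

Key point: g is associative — brackets drop, the y-order remains.
(y3 · y4) linearizes to y3 · y4
(y2 · y1) linearizes to y2 · y1
(y5 · (y2 · y1)) linearizes to y5 · y2 · y1
((y3 · y4) · (y5 · (y2 · y1))) linearizes to y3 · y4 · y5 · y2 · y1


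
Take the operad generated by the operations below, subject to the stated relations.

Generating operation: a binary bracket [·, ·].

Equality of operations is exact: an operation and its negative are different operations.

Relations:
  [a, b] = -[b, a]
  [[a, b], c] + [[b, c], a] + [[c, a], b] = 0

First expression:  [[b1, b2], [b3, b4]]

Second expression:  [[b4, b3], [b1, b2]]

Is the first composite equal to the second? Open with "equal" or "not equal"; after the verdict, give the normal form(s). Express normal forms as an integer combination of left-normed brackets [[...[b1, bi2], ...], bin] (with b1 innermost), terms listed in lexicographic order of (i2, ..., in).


equal: each reduces to [[[b1, b2], b3], b4] - [[[b1, b2], b4], b3]

The first composite normalizes to [[[b1, b2], b3], b4] - [[[b1, b2], b4], b3]
The second composite normalizes to [[[b1, b2], b3], b4] - [[[b1, b2], b4], b3]
Same normal form: equal.


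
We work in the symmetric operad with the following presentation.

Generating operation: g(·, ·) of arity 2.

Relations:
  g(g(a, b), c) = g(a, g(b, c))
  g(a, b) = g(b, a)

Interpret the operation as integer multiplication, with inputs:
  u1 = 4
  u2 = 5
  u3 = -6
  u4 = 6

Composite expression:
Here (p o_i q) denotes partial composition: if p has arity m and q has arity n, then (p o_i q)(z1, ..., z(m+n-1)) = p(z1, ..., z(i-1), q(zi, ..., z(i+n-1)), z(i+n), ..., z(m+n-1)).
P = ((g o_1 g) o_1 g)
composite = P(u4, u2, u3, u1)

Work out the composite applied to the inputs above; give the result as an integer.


-720

g(u4, u2) = 30
g(g(u4, u2), u3) = -180
g(g(g(u4, u2), u3), u1) = -720


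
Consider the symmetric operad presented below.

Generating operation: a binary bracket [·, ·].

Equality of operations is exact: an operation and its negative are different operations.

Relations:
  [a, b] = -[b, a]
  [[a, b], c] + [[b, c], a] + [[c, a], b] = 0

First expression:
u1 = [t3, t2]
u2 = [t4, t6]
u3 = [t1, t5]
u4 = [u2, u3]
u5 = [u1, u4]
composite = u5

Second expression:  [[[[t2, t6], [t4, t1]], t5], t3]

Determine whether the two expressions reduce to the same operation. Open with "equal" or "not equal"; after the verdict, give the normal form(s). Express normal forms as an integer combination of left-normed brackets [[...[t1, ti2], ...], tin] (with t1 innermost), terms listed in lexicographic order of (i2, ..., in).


not equal; first: -[[[[[t1, t5], t4], t6], t2], t3] + [[[[[t1, t5], t4], t6], t3], t2] + [[[[[t1, t5], t6], t4], t2], t3] - [[[[[t1, t5], t6], t4], t3], t2]; second: [[[[[t1, t4], t2], t6], t5], t3] - [[[[[t1, t4], t6], t2], t5], t3]

The first expression, normalized: -[[[[[t1, t5], t4], t6], t2], t3] + [[[[[t1, t5], t4], t6], t3], t2] + [[[[[t1, t5], t6], t4], t2], t3] - [[[[[t1, t5], t6], t4], t3], t2]
The second expression, normalized: [[[[[t1, t4], t2], t6], t5], t3] - [[[[[t1, t4], t6], t2], t5], t3]
The normal forms differ: not equal.


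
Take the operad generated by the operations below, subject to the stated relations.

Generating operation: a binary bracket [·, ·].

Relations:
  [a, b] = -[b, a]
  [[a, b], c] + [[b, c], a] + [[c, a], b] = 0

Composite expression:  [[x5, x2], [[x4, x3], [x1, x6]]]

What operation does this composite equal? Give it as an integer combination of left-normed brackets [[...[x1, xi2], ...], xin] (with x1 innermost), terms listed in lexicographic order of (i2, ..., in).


[[[[[x1, x6], x3], x4], x2], x5] - [[[[[x1, x6], x3], x4], x5], x2] - [[[[[x1, x6], x4], x3], x2], x5] + [[[[[x1, x6], x4], x3], x5], x2]


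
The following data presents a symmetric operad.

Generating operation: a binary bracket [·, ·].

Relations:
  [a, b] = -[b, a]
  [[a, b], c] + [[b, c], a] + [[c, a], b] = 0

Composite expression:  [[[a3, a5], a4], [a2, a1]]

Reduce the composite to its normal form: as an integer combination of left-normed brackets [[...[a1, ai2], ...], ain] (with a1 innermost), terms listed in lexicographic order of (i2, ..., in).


[[[[a1, a2], a3], a5], a4] - [[[[a1, a2], a4], a3], a5] + [[[[a1, a2], a4], a5], a3] - [[[[a1, a2], a5], a3], a4]


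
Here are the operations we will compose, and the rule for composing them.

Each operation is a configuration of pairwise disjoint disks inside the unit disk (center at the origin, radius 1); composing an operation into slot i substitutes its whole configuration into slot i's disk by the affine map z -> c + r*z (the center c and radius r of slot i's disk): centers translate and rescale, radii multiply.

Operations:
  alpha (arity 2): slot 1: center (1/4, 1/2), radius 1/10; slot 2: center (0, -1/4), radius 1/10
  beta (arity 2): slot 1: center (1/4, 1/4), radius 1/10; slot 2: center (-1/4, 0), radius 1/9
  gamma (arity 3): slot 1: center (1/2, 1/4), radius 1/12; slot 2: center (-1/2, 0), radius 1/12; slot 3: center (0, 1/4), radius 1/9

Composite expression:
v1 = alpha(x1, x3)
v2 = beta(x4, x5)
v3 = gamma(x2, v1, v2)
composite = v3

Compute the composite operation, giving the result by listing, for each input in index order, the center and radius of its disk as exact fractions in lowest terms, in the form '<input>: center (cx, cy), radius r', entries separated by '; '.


Nesting under gamma composes maps z -> c + r*z down each x-path.
x2 passes through 1 substitution, ending at center (1/2, 1/4), radius 1/12
x1 passes through 2 substitutions, ending at center (-23/48, 1/24), radius 1/120
x3 passes through 2 substitutions, ending at center (-1/2, -1/48), radius 1/120
x4 passes through 2 substitutions, ending at center (1/36, 5/18), radius 1/90
x5 passes through 2 substitutions, ending at center (-1/36, 1/4), radius 1/81

x1: center (-23/48, 1/24), radius 1/120; x2: center (1/2, 1/4), radius 1/12; x3: center (-1/2, -1/48), radius 1/120; x4: center (1/36, 5/18), radius 1/90; x5: center (-1/36, 1/4), radius 1/81


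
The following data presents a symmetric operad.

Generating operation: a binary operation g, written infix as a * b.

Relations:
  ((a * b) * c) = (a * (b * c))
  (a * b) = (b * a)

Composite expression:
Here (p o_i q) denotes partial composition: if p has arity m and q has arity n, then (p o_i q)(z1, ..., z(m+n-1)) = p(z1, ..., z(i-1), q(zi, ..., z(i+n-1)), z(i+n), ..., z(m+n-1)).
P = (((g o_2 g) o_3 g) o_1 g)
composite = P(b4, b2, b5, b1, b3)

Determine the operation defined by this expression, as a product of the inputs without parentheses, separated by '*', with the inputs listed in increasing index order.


b1 * b2 * b3 * b4 * b5


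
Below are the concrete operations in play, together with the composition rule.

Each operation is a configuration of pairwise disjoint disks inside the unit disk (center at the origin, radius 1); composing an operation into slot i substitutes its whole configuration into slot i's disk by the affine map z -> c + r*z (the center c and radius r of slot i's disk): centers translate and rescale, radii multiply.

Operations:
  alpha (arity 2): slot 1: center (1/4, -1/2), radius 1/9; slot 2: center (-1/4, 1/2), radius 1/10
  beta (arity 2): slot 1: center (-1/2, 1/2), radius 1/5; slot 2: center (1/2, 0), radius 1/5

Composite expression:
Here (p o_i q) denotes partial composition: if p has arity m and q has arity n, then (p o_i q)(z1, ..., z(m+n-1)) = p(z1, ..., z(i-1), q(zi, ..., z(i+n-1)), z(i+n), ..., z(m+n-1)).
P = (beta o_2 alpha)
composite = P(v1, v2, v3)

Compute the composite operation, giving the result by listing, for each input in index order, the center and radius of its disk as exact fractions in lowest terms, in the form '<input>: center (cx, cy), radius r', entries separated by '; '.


v1: center (-1/2, 1/2), radius 1/5; v2: center (11/20, -1/10), radius 1/45; v3: center (9/20, 1/10), radius 1/50


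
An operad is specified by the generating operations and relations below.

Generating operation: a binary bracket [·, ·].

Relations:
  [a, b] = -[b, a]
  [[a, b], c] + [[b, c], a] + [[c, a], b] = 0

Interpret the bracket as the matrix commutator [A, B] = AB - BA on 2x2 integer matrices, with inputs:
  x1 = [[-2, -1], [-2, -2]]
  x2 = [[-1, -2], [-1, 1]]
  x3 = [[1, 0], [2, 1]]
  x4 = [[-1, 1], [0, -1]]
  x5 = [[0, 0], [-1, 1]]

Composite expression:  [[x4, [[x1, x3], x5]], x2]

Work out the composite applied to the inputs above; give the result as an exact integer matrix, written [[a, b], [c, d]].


[[0, 16], [-8, 0]]

[x1, x3] = [[-2, 0], [0, 2]]
[[x1, x3], x5] = [[0, 0], [-4, 0]]
[x4, [[x1, x3], x5]] = [[-4, 0], [0, 4]]
[[x4, [[x1, x3], x5]], x2] = [[0, 16], [-8, 0]]


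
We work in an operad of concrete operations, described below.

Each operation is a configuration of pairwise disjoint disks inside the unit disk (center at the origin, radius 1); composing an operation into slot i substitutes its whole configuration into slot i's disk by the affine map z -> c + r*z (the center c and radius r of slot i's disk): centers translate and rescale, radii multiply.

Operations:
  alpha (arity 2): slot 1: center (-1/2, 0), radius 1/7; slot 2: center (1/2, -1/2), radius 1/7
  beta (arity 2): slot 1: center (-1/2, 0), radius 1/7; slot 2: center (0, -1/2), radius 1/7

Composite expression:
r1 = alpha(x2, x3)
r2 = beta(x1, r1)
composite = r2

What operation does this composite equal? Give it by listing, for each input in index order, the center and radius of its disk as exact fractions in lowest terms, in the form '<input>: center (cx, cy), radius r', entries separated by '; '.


x1: center (-1/2, 0), radius 1/7; x2: center (-1/14, -1/2), radius 1/49; x3: center (1/14, -4/7), radius 1/49

Nesting under beta composes maps z -> c + r*z down each x-path.
input x1: applying the 1 nested substitution gives center (-1/2, 0), radius 1/7
input x2: applying the 2 nested substitutions gives center (-1/14, -1/2), radius 1/49
input x3: applying the 2 nested substitutions gives center (1/14, -4/7), radius 1/49


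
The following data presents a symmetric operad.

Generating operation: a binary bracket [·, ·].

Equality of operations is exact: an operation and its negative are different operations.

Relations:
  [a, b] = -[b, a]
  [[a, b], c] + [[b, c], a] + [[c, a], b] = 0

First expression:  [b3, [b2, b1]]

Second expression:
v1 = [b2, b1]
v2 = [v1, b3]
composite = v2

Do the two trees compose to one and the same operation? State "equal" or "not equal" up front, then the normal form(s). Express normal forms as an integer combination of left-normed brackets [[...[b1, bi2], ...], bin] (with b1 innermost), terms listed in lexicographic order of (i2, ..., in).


Normal form of the first expression: [[b1, b2], b3]
Normal form of the second expression: -[[b1, b2], b3]
The forms do not match — not equal.

not equal; first: [[b1, b2], b3]; second: -[[b1, b2], b3]


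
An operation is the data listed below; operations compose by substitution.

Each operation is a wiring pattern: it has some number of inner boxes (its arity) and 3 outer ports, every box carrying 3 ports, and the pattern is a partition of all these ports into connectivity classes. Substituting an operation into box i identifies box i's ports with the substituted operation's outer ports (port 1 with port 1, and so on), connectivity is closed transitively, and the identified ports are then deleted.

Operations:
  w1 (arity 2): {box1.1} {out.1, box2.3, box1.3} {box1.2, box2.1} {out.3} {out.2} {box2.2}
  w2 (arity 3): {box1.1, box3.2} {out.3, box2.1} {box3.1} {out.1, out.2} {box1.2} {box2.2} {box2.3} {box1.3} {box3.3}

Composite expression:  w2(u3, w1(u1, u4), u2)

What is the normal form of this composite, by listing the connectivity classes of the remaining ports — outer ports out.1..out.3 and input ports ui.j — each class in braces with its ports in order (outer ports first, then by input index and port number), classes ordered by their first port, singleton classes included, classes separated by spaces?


{out.1, out.2} {out.3, u1.3, u4.3} {u1.1} {u1.2, u4.1} {u2.1} {u2.2, u3.1} {u2.3} {u3.2} {u3.3} {u4.2}

Two ports join when wires chain via w2-identified ports.
through w1, on inputs (u1, u4): {out.1, u1.3, u4.3} {out.2} {out.3} {u1.1} {u1.2, u4.1} {u4.2} (out.j = stage outer ports)
through w2, on inputs (u3, u1, u4, u2): {out.1, out.2} {out.3, u1.3, u4.3} {u1.1} {u1.2, u4.1} {u2.1} {u2.2, u3.1} {u2.3} {u3.2} {u3.3} {u4.2} (out.j = stage outer ports)


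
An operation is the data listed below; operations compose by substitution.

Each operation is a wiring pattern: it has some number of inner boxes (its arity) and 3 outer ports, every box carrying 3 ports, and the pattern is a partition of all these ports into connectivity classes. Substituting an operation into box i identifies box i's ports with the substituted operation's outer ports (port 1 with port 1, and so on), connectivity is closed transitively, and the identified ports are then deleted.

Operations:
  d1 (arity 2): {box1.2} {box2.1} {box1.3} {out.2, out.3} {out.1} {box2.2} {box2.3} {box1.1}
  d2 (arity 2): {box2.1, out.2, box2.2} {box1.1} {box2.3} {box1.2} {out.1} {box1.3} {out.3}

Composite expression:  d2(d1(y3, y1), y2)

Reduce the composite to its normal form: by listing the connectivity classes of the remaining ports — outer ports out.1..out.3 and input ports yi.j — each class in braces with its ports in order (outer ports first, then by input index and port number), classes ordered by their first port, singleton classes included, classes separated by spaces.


{out.1} {out.2, y2.1, y2.2} {out.3} {y1.1} {y1.2} {y1.3} {y2.3} {y3.1} {y3.2} {y3.3}

After gluing at d2, chains via deleted ports link the y-ports.
through d1, on inputs (y3, y1): {out.1} {out.2, out.3} {y1.1} {y1.2} {y1.3} {y3.1} {y3.2} {y3.3} (out.j = stage outer ports)
through d2, on inputs (y3, y1, y2): {out.1} {out.2, y2.1, y2.2} {out.3} {y1.1} {y1.2} {y1.3} {y2.3} {y3.1} {y3.2} {y3.3} (out.j = stage outer ports)


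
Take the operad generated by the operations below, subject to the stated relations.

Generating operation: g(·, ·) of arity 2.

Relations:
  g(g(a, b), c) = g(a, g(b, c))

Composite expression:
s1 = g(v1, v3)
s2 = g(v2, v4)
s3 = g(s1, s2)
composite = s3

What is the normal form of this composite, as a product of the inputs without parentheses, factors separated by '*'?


v1 * v3 * v2 * v4

Key point: g is associative — brackets drop, the v-order remains.
g(v1, v3) reduces to v1 * v3
g(v2, v4) reduces to v2 * v4
g(g(v1, v3), g(v2, v4)) reduces to v1 * v3 * v2 * v4


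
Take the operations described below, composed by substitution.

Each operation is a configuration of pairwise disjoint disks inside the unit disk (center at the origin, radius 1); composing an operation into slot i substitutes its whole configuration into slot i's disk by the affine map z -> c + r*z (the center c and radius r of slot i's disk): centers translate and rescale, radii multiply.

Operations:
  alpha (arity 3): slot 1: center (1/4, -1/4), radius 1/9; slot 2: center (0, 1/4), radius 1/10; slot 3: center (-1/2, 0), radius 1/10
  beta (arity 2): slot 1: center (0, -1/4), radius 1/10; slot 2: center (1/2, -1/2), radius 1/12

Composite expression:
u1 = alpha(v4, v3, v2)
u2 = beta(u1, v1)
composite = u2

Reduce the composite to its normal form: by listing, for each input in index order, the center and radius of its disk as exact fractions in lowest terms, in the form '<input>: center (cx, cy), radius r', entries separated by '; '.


Only the slot chain above each v matters under beta; compose those maps.
tracing v4 down its 2-map path: center (1/40, -11/40), radius 1/90
tracing v3 down its 2-map path: center (0, -9/40), radius 1/100
tracing v2 down its 2-map path: center (-1/20, -1/4), radius 1/100
tracing v1 down its 1-map path: center (1/2, -1/2), radius 1/12

v1: center (1/2, -1/2), radius 1/12; v2: center (-1/20, -1/4), radius 1/100; v3: center (0, -9/40), radius 1/100; v4: center (1/40, -11/40), radius 1/90


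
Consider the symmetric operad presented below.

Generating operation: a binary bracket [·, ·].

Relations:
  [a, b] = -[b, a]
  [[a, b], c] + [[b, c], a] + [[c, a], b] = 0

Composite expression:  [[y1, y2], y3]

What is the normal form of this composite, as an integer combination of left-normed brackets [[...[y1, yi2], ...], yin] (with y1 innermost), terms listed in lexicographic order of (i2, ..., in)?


[[y1, y2], y3]

Skip Jacobi rewriting: expand, keep y1-initial words, read off terms.
Composite bracket: [[y1, y2], y3]
Under [a, b] = ab - ba we get 4 signed associative words (2^2 = 4).
Keep just the words that open with y1:
  y1y2y3 appears with sign +1, giving the term +[[y1, y2], y3]


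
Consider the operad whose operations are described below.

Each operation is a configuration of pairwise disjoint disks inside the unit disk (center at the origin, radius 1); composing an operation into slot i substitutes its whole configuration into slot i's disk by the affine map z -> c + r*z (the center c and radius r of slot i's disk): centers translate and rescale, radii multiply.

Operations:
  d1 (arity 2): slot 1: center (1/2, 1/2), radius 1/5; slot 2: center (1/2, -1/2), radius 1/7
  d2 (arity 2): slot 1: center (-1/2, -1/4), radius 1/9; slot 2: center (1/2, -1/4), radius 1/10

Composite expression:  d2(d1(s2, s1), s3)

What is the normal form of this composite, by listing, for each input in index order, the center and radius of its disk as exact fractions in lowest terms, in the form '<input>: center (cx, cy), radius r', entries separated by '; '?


s1: center (-4/9, -11/36), radius 1/63; s2: center (-4/9, -7/36), radius 1/45; s3: center (1/2, -1/4), radius 1/10

Nesting under d2 composes maps z -> c + r*z down each s-path.
s2 passes through 2 substitutions, ending at center (-4/9, -7/36), radius 1/45
s1 passes through 2 substitutions, ending at center (-4/9, -11/36), radius 1/63
s3 passes through 1 substitution, ending at center (1/2, -1/4), radius 1/10


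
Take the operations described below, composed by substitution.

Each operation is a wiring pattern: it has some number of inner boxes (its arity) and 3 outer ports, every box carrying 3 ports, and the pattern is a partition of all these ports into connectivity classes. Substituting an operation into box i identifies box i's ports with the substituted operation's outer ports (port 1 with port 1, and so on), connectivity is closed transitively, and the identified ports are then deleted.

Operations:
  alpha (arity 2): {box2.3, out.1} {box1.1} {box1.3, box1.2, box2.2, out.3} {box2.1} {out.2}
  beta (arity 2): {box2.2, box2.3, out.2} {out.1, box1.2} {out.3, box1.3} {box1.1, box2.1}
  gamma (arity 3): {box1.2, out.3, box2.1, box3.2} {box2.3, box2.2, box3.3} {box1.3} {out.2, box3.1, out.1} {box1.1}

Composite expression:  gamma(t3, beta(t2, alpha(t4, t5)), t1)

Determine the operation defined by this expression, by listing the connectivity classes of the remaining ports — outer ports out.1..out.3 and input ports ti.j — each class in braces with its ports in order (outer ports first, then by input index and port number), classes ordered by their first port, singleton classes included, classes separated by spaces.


Connectivity passes through glued gamma-boundaries; trace each wire chain.
alpha over (t4, t5) gives {out.1, t5.3} {out.2} {out.3, t4.2, t4.3, t5.2} {t4.1} {t5.1}, out.j being that stage's outer ports
beta over (t2, t4, t5) gives {out.1, t2.2} {out.2, t4.2, t4.3, t5.2} {out.3, t2.3} {t2.1, t5.3} {t4.1} {t5.1}, out.j being that stage's outer ports
gamma over (t3, t2, t4, t5, t1) gives {out.1, out.2, t1.1} {out.3, t1.2, t2.2, t3.2} {t1.3, t2.3, t4.2, t4.3, t5.2} {t2.1, t5.3} {t3.1} {t3.3} {t4.1} {t5.1}, out.j being that stage's outer ports

{out.1, out.2, t1.1} {out.3, t1.2, t2.2, t3.2} {t1.3, t2.3, t4.2, t4.3, t5.2} {t2.1, t5.3} {t3.1} {t3.3} {t4.1} {t5.1}


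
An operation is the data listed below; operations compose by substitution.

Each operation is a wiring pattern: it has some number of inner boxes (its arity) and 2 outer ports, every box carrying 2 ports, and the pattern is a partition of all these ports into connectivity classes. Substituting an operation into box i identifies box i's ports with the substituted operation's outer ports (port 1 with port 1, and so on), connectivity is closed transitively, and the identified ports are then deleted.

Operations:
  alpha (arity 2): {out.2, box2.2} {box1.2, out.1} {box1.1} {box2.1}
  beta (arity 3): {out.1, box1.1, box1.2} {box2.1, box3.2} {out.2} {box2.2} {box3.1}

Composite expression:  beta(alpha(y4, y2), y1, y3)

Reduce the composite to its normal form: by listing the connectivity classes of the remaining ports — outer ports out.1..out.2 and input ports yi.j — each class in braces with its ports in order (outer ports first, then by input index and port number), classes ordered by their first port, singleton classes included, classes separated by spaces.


{out.1, y2.2, y4.2} {out.2} {y1.1, y3.2} {y1.2} {y2.1} {y3.1} {y4.1}


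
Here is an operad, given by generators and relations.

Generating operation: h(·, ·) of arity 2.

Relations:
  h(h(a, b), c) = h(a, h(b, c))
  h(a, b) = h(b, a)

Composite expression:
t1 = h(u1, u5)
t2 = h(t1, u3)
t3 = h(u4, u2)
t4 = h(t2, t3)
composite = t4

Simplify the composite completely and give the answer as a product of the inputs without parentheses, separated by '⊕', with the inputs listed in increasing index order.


With h associative and commutative, the u-input set is all that matters.
h(u1, u5) linearizes to u1 ⊕ u5
h(h(u1, u5), u3) linearizes to u1 ⊕ u5 ⊕ u3
h(u4, u2) linearizes to u4 ⊕ u2
h(h(h(u1, u5), u3), h(u4, u2)) linearizes to u1 ⊕ u5 ⊕ u3 ⊕ u4 ⊕ u2
commutativity sorts the factors: u1 ⊕ u2 ⊕ u3 ⊕ u4 ⊕ u5

u1 ⊕ u2 ⊕ u3 ⊕ u4 ⊕ u5


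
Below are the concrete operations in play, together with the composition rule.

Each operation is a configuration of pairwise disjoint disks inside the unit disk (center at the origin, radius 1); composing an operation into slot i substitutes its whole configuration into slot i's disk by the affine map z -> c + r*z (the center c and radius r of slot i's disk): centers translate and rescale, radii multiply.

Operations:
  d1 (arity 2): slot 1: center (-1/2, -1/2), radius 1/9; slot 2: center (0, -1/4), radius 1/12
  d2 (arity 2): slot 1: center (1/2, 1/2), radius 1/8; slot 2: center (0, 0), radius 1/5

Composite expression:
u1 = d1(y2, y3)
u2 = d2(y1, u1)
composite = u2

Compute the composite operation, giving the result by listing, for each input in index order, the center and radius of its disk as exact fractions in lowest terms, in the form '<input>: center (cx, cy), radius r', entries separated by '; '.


y1: center (1/2, 1/2), radius 1/8; y2: center (-1/10, -1/10), radius 1/45; y3: center (0, -1/20), radius 1/60

Follow each y-input down from d2: c' goes to c + r*c', radius to r*r'.
for y1, the 1-step affine chain lands on center (1/2, 1/2), radius 1/8
for y2, the 2-step affine chain lands on center (-1/10, -1/10), radius 1/45
for y3, the 2-step affine chain lands on center (0, -1/20), radius 1/60


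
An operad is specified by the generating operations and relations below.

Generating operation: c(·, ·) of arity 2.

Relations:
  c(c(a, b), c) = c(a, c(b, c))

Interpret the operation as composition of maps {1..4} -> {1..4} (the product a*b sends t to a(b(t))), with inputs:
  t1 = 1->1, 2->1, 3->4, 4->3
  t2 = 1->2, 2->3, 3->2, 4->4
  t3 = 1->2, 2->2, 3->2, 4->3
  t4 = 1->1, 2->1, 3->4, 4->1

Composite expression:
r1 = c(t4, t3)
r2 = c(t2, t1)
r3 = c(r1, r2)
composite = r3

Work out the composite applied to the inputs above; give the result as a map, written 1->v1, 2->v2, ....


1->1, 2->1, 3->4, 4->1

c(t4, t3) = 1->1, 2->1, 3->1, 4->4
c(t2, t1) = 1->2, 2->2, 3->4, 4->2
c(c(t4, t3), c(t2, t1)) = 1->1, 2->1, 3->4, 4->1


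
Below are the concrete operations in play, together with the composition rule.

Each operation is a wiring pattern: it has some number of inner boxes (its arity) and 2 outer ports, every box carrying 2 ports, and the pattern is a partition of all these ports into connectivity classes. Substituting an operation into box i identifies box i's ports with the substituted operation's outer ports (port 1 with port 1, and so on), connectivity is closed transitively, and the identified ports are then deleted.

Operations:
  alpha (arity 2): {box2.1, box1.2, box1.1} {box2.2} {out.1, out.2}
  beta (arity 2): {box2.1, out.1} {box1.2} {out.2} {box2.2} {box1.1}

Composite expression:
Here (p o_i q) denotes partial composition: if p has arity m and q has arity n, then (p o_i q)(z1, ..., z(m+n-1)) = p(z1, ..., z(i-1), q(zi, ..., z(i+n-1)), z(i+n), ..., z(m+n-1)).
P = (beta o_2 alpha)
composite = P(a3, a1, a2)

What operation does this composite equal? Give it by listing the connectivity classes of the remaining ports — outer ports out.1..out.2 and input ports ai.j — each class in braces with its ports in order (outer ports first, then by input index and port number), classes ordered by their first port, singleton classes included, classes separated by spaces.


Two ports join when wires chain via beta-identified ports.
composing alpha on (a1, a2), with out.j its own outer ports: {out.1, out.2} {a1.1, a1.2, a2.1} {a2.2}
composing beta on (a3, a1, a2), with out.j its own outer ports: {out.1} {out.2} {a1.1, a1.2, a2.1} {a2.2} {a3.1} {a3.2}

{out.1} {out.2} {a1.1, a1.2, a2.1} {a2.2} {a3.1} {a3.2}


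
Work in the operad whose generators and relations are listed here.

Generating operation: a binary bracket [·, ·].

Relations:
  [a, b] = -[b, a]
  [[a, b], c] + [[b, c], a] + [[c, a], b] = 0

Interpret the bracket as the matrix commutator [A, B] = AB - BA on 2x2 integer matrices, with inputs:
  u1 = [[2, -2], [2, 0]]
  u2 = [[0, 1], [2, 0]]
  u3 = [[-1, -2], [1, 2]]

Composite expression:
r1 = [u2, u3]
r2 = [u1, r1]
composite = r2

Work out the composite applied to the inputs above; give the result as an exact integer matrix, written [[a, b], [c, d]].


[u2, u3] = [[5, 3], [-6, -5]]
[u1, [u2, u3]] = [[6, 26], [32, -6]]

[[6, 26], [32, -6]]


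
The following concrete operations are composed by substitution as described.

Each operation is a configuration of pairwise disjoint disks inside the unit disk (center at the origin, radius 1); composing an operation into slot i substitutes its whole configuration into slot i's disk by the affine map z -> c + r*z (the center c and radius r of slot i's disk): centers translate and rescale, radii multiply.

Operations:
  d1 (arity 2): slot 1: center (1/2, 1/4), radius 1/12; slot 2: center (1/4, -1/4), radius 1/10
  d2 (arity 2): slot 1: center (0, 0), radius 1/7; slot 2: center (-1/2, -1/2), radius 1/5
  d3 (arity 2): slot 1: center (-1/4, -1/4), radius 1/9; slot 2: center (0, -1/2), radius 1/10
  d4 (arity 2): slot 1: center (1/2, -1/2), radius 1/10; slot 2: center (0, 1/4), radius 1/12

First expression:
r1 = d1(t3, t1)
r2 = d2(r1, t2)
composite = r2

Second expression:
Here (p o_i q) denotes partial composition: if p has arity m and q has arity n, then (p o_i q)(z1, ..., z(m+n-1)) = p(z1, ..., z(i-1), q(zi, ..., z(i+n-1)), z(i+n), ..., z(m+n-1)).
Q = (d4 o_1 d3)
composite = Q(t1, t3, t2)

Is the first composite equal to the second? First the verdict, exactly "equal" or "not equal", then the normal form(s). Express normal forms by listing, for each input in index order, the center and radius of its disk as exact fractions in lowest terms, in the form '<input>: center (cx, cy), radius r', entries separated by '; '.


not equal: they reduce to t1: center (1/28, -1/28), radius 1/70; t2: center (-1/2, -1/2), radius 1/5; t3: center (1/14, 1/28), radius 1/84 and t1: center (19/40, -21/40), radius 1/90; t2: center (0, 1/4), radius 1/12; t3: center (1/2, -11/20), radius 1/100

The first expression reduces to t1: center (1/28, -1/28), radius 1/70; t2: center (-1/2, -1/2), radius 1/5; t3: center (1/14, 1/28), radius 1/84
The second expression reduces to t1: center (19/40, -21/40), radius 1/90; t2: center (0, 1/4), radius 1/12; t3: center (1/2, -11/20), radius 1/100
They disagree, so not equal.


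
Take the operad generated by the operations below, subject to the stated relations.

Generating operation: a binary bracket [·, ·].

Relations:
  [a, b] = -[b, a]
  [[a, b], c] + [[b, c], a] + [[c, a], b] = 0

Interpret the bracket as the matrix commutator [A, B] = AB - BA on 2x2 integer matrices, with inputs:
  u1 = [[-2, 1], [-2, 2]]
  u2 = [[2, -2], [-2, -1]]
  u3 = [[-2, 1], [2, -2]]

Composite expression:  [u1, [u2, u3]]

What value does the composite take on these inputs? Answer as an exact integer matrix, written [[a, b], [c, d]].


[[0, -8], [-16, 0]]

[u2, u3] = [[-2, 3], [-6, 2]]
[u1, [u2, u3]] = [[0, -8], [-16, 0]]


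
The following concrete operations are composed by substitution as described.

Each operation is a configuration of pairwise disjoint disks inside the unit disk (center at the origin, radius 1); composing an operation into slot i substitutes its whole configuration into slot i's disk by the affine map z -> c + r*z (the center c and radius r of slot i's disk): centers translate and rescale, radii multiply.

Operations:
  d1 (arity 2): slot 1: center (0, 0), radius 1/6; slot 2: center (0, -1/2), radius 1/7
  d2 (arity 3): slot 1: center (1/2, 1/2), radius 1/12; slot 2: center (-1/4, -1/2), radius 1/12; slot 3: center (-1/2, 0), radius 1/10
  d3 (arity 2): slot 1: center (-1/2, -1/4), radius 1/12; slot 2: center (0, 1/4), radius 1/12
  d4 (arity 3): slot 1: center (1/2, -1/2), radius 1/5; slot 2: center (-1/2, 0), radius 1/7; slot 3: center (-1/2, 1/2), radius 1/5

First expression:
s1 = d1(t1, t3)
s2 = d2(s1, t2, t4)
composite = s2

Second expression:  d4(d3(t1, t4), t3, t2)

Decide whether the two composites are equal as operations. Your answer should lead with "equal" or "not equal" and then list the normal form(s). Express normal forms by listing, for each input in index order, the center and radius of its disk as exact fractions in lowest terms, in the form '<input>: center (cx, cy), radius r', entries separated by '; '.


The first expression reduces to t1: center (1/2, 1/2), radius 1/72; t2: center (-1/4, -1/2), radius 1/12; t3: center (1/2, 11/24), radius 1/84; t4: center (-1/2, 0), radius 1/10
The second expression reduces to t1: center (2/5, -11/20), radius 1/60; t2: center (-1/2, 1/2), radius 1/5; t3: center (-1/2, 0), radius 1/7; t4: center (1/2, -9/20), radius 1/60
No match — not equal.

not equal; first: t1: center (1/2, 1/2), radius 1/72; t2: center (-1/4, -1/2), radius 1/12; t3: center (1/2, 11/24), radius 1/84; t4: center (-1/2, 0), radius 1/10; second: t1: center (2/5, -11/20), radius 1/60; t2: center (-1/2, 1/2), radius 1/5; t3: center (-1/2, 0), radius 1/7; t4: center (1/2, -9/20), radius 1/60


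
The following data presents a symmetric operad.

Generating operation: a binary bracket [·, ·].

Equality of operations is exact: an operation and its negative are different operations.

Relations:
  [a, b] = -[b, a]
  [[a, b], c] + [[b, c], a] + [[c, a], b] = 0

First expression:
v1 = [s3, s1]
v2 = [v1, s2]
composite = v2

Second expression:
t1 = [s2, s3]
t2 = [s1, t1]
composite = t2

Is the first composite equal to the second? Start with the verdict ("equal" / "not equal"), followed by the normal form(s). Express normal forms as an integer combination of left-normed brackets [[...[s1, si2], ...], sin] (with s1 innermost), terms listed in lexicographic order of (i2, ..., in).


In normal form, the first expression is -[[s1, s3], s2]
In normal form, the second expression is [[s1, s2], s3] - [[s1, s3], s2]
Distinct normal forms: not equal.

not equal; the first gives -[[s1, s3], s2] and the second [[s1, s2], s3] - [[s1, s3], s2]
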